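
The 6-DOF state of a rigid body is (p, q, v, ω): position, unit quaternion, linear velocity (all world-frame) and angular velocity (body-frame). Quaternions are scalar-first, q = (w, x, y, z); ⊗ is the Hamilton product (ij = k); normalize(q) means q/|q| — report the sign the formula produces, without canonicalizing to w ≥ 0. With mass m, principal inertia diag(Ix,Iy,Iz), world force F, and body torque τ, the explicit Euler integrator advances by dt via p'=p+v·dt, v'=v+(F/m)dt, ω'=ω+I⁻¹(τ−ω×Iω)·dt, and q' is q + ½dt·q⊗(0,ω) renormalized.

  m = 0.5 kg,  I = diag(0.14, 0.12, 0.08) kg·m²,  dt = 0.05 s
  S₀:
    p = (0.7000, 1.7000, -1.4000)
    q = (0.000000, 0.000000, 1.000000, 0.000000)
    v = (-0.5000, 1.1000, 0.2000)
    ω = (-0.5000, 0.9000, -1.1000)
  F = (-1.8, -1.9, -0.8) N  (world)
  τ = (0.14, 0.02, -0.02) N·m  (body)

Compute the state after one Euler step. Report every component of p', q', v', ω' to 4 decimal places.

angular accel α = (0.7171, -0.1083, -0.3625)
ω + α·dt = (-0.4641, 0.8946, -1.1181)
Hamilton product q⊗(0,ω) = (-0.9000000, -1.1000000, 0.0000000, 0.5000000)
q + ½dt·q⊗(0,ω), renormalized = (-0.0225, -0.0275, 0.9993, 0.0125)
new position p' = (0.6750, 1.7550, -1.3900)
v + (F/m)dt = (-0.6800, 0.9100, 0.1200)

p' = (0.6750, 1.7550, -1.3900)
q' = (-0.0225, -0.0275, 0.9993, 0.0125)
v' = (-0.6800, 0.9100, 0.1200)
ω' = (-0.4641, 0.8946, -1.1181)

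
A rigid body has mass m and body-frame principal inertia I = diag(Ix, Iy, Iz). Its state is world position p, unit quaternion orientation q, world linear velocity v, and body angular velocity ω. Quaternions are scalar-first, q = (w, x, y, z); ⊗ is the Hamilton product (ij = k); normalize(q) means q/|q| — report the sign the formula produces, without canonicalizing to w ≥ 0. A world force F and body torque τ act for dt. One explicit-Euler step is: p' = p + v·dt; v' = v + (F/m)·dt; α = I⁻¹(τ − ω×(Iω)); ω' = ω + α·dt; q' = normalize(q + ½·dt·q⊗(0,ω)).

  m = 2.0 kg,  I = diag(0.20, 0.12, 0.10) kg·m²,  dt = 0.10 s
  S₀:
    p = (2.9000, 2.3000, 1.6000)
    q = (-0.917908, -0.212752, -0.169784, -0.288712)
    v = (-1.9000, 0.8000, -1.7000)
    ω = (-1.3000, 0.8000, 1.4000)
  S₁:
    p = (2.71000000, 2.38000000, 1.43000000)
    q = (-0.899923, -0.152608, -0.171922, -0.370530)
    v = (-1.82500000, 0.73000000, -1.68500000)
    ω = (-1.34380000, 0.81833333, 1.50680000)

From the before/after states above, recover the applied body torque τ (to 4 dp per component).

τ = (-0.1100, -0.1600, 0.1900)

Δω = ω₁−ω₀ = (-0.04380000, 0.01833333, 0.10680000)
gyro term ω₀×Iω₀ = (-0.0224, -0.1820, 0.0832)
applied torque τ = (-0.1100, -0.1600, 0.1900)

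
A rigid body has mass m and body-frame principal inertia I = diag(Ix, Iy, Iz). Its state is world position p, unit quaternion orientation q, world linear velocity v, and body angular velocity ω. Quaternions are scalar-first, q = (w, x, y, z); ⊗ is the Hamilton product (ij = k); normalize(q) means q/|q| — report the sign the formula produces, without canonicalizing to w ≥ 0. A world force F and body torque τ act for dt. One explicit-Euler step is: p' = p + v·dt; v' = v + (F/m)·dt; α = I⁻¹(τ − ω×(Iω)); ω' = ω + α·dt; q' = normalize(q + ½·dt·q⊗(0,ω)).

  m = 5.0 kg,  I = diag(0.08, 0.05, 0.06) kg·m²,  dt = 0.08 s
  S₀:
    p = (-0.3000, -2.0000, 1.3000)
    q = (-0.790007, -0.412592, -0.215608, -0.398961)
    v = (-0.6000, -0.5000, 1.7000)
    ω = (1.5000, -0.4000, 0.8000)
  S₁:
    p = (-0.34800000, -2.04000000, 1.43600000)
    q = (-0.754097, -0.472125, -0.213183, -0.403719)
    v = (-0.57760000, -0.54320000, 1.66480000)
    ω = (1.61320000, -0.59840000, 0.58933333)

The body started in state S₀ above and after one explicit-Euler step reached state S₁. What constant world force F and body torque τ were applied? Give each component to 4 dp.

Δv = v₁−v₀ = (0.02240000, -0.04320000, -0.03520000)
m·(v₁−v₀)/dt = (1.4000, -2.7000, -2.2000)
Δω = ω₁−ω₀ = (0.11320000, -0.19840000, -0.21066667)
I·α + gyro = (0.1100, -0.1000, -0.1400)

F = (1.4000, -2.7000, -2.2000)
τ = (0.1100, -0.1000, -0.1400)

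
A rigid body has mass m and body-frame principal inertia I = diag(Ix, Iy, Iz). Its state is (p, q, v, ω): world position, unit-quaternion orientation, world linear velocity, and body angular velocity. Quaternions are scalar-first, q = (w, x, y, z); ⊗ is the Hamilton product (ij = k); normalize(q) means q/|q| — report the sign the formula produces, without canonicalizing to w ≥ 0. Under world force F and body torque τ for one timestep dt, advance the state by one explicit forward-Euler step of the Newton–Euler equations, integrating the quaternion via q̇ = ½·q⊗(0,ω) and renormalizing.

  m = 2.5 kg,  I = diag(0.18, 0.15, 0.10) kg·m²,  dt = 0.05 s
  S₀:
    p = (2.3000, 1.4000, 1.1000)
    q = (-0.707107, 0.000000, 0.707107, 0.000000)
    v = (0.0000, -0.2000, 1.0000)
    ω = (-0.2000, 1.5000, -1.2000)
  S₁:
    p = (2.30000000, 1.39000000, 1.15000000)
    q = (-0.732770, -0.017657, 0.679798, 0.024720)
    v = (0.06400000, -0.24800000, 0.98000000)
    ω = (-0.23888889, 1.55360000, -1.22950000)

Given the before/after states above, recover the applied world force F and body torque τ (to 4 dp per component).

F = (3.2000, -2.4000, -1.0000)
τ = (-0.0500, 0.1800, -0.0500)

ω₁ − ω₀ = (-0.03888889, 0.05360000, -0.02950000)
applied torque τ = (-0.0500, 0.1800, -0.0500)
velocity change Δv = (0.06400000, -0.04800000, -0.02000000)
F = m·Δv/dt = (3.2000, -2.4000, -1.0000)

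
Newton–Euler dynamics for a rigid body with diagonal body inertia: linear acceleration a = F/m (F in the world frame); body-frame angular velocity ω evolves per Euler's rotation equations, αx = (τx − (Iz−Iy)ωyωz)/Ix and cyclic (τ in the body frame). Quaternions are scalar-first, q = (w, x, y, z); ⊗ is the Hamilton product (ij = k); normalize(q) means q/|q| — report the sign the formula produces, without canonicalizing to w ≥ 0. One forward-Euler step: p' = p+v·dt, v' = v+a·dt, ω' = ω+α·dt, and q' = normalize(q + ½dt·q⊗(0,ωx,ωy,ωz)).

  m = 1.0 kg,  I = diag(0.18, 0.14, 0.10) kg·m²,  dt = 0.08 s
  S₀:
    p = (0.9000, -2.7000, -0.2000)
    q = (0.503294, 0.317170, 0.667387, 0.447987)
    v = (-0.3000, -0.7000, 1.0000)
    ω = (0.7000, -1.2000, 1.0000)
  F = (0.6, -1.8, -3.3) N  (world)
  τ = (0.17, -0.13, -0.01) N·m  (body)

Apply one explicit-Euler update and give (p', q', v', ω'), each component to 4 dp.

p' = (0.8760, -2.7560, -0.1200)
q' = (0.5073, 0.3786, 0.6416, 0.4332)
v' = (-0.2520, -0.8440, 0.7360)
ω' = (0.7542, -1.3063, 0.9651)

α = I⁻¹(τ − ω×Iω) = (0.6778, -1.3286, -0.4360)
ω + α·dt = (0.7542, -1.3063, 0.9651)
Hamilton product q⊗(0,ω) = (0.1308584, 1.5572772, -0.6075319, -0.3444809)
q + ½dt·q⊗(0,ω), renormalized = (0.5073, 0.3786, 0.6416, 0.4332)
p + v·dt = (0.8760, -2.7560, -0.1200)
new velocity v' = (-0.2520, -0.8440, 0.7360)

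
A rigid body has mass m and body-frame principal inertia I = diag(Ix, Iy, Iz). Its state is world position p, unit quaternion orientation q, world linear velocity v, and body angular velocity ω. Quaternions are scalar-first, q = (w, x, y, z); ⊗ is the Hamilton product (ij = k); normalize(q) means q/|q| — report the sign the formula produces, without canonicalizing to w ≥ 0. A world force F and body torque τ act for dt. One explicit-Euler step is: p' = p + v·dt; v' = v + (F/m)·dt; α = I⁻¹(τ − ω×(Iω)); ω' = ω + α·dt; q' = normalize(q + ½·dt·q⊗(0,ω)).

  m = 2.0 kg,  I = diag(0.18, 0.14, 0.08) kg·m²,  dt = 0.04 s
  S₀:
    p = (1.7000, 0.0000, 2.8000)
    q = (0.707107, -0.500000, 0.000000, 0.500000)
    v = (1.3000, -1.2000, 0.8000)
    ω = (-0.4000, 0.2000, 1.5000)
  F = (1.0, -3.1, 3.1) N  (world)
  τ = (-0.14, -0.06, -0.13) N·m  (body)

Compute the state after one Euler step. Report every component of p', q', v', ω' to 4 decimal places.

(τ − ω×Iω)/I = (-0.6778, 0.0000, -1.6650)
new body rate ω' = (-0.4271, 0.2000, 1.4334)
q⊗(0,ω) = (-0.9500000, -0.3828428, 0.6914214, 0.9606605)
q' = normalize(q + ½dt·q⊗(0,ω)) = (0.6878, -0.5074, 0.0138, 0.5190)
a = F/m = (0.5000, -1.5500, 1.5500)
p' = p + v·dt = (1.7520, -0.0480, 2.8320)
new velocity v' = (1.3200, -1.2620, 0.8620)

p' = (1.7520, -0.0480, 2.8320)
q' = (0.6878, -0.5074, 0.0138, 0.5190)
v' = (1.3200, -1.2620, 0.8620)
ω' = (-0.4271, 0.2000, 1.4334)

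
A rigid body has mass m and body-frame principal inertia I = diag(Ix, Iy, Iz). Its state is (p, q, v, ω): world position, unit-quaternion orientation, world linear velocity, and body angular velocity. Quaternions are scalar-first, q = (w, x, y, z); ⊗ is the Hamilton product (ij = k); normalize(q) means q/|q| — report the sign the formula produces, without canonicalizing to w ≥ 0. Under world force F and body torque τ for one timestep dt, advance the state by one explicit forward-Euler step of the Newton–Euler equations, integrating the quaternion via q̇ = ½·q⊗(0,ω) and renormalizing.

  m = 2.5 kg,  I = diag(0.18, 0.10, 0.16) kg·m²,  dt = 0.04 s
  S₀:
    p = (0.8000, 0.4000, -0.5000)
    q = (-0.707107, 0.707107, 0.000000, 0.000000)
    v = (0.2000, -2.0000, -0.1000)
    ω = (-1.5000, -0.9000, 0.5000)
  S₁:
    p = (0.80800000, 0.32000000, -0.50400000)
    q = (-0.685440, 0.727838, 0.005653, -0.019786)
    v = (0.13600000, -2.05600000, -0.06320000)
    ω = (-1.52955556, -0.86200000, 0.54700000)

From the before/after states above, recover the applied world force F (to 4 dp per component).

Δv = v₁−v₀ = (-0.06400000, -0.05600000, 0.03680000)
m·(v₁−v₀)/dt = (-4.0000, -3.5000, 2.3000)

F = (-4.0000, -3.5000, 2.3000)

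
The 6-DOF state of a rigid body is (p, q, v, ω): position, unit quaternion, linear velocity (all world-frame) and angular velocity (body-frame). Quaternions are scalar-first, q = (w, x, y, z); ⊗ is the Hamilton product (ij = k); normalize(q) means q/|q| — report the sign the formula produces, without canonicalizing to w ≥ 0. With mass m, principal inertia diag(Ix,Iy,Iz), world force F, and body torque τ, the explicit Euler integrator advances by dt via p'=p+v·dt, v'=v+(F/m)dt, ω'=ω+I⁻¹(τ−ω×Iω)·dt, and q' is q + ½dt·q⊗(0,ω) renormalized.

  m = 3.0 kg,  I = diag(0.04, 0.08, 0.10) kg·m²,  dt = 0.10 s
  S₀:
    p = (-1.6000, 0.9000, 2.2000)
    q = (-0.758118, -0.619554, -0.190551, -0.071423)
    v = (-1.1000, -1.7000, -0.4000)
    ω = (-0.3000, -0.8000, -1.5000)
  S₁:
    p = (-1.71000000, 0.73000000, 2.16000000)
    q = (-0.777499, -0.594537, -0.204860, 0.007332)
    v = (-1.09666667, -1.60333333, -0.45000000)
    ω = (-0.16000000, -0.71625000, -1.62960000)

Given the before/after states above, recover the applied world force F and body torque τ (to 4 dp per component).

F = (0.1000, 2.9000, -1.5000)
τ = (0.0800, 0.0400, -0.1200)

rate change Δω = (0.14000000, 0.08375000, -0.12960000)
ω₀×(Iω₀) = (0.0240, -0.0270, 0.0096)
applied torque τ = (0.0800, 0.0400, -0.1200)
v₁ − v₀ = (0.00333333, 0.09666667, -0.05000000)
applied force F = (0.1000, 2.9000, -1.5000)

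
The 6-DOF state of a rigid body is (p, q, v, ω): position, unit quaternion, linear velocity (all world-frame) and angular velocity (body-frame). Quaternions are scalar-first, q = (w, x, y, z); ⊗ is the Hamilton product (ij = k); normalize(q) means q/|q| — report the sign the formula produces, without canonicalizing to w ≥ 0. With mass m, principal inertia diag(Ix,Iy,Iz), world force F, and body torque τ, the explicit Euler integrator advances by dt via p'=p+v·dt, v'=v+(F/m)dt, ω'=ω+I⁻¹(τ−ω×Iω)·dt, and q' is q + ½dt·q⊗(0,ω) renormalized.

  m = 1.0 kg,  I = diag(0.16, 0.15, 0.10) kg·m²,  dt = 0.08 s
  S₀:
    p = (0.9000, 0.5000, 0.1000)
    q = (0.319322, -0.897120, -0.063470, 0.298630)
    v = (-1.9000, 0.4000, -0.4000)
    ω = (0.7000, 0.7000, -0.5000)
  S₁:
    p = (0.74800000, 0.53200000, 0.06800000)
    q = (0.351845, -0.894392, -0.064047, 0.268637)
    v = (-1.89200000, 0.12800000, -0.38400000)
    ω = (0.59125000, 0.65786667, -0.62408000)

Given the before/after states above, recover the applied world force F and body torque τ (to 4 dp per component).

F = (0.1000, -3.4000, 0.2000)
τ = (-0.2000, -0.1000, -0.1600)

ω₁ − ω₀ = (-0.10875000, -0.04213333, -0.12408000)
τ = I·(Δω/dt) + ω₀×(Iω₀) = (-0.2000, -0.1000, -0.1600)
Δv = v₁−v₀ = (0.00800000, -0.27200000, 0.01600000)
m·(v₁−v₀)/dt = (0.1000, -3.4000, 0.2000)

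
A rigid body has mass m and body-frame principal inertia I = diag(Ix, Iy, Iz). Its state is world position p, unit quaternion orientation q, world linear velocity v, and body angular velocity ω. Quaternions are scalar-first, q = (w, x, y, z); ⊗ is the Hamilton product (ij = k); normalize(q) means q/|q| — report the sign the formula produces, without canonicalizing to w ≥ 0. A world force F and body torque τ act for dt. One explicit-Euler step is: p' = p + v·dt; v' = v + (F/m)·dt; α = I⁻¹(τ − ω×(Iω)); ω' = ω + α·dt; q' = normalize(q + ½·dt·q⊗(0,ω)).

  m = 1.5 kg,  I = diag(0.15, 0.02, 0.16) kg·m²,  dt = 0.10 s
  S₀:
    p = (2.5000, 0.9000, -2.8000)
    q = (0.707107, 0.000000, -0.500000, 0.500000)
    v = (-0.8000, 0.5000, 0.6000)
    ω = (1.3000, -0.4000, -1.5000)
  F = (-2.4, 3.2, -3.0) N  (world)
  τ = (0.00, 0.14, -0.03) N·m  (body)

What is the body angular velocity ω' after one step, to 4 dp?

ω' = (1.2440, 0.2025, -1.5610)

gyro term ω×Iω = (0.0840, 0.0195, 0.0676)
(τ − ω×Iω)/I = (-0.5600, 6.0250, -0.6100)
ω + α·dt = (1.2440, 0.2025, -1.5610)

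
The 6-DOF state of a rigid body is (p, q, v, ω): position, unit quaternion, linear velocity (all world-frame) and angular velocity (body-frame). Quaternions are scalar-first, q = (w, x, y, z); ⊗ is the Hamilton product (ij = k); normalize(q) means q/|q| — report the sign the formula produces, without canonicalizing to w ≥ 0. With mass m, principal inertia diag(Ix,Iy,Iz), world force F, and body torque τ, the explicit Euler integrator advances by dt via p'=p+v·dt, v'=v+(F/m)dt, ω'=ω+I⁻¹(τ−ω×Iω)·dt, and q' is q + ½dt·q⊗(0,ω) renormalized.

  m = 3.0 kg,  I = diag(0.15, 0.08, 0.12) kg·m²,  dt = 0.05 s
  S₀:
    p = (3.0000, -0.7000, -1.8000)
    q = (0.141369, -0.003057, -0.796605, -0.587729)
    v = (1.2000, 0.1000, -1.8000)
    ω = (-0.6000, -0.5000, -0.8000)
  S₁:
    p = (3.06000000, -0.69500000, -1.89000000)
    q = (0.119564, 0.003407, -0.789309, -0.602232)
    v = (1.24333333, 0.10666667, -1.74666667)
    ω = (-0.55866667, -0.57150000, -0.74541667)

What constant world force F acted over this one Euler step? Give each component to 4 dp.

v₁ − v₀ = (0.04333333, 0.00666667, 0.05333333)
m·(v₁−v₀)/dt = (2.6000, 0.4000, 3.2000)

F = (2.6000, 0.4000, 3.2000)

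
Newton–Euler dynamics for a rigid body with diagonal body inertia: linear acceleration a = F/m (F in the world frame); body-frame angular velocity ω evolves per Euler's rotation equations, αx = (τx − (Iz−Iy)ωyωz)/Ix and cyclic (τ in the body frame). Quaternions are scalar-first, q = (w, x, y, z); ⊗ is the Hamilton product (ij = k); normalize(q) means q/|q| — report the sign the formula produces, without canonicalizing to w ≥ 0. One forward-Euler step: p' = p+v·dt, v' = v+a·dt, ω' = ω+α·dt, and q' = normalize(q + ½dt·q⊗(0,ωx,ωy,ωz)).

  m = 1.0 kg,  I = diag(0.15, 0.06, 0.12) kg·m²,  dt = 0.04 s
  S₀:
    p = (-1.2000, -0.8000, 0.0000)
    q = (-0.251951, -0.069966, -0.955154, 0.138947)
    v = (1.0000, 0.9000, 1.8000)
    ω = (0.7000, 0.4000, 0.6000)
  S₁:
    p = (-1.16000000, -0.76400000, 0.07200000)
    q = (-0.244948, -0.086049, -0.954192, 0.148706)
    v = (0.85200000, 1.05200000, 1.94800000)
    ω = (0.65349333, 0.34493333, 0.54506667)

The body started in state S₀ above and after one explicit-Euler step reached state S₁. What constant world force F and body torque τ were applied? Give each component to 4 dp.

F = (-3.7000, 3.8000, 3.7000)
τ = (-0.1600, -0.0700, -0.1900)

velocity change Δv = (-0.14800000, 0.15200000, 0.14800000)
applied force F = (-3.7000, 3.8000, 3.7000)
Δω = ω₁−ω₀ = (-0.04650667, -0.05506667, -0.05493333)
τ = I·(Δω/dt) + ω₀×(Iω₀) = (-0.1600, -0.0700, -0.1900)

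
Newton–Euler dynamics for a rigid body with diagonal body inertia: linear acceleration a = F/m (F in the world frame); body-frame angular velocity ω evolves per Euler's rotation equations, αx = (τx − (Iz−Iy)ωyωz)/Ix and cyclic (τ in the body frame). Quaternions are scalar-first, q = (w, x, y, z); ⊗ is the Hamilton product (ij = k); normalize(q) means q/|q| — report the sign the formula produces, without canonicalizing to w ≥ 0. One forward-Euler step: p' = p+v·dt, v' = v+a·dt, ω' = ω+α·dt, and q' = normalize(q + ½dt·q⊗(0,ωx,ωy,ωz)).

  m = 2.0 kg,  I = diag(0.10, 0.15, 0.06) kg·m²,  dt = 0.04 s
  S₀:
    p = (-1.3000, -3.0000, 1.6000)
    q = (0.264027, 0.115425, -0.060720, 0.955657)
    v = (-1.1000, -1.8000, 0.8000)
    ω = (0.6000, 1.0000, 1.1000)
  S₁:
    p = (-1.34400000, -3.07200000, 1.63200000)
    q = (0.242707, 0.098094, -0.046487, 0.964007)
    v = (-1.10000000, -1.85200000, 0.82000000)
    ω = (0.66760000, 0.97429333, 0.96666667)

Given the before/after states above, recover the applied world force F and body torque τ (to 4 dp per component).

F = (0.0000, -2.6000, 1.0000)
τ = (0.0700, -0.0700, -0.1700)

velocity change Δv = (0.00000000, -0.05200000, 0.02000000)
F = m·Δv/dt = (0.0000, -2.6000, 1.0000)
rate change Δω = (0.06760000, -0.02570667, -0.13333333)
precession coupling = (-0.0990, 0.0264, 0.0300)
τ = I·(Δω/dt) + ω₀×(Iω₀) = (0.0700, -0.0700, -0.1700)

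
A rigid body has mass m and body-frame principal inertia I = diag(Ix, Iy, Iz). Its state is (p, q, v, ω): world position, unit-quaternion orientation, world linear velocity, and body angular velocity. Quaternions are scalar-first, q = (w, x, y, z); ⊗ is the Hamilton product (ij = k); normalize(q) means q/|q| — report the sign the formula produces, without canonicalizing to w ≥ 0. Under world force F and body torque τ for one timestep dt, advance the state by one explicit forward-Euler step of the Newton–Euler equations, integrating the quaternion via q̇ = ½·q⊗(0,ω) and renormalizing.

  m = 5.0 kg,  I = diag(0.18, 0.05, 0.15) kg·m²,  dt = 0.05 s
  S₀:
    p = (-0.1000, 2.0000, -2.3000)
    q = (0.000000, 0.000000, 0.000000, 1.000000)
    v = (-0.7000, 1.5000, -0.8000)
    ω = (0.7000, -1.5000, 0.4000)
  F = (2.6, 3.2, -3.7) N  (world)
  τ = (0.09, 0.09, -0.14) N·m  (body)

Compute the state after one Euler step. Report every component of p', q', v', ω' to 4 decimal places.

angular accel α = (0.8333, 1.6320, -1.8433)
ω + α·dt = (0.7417, -1.4184, 0.3078)
q⊗(0,ω) = (-0.4000000, 1.5000000, 0.7000000, 0.0000000)
q + ½dt·q⊗(0,ω), renormalized = (-0.0100, 0.0375, 0.0175, 0.9991)
a = F/m = (0.5200, 0.6400, -0.7400)
new position p' = (-0.1350, 2.0750, -2.3400)
v + (F/m)dt = (-0.6740, 1.5320, -0.8370)

p' = (-0.1350, 2.0750, -2.3400)
q' = (-0.0100, 0.0375, 0.0175, 0.9991)
v' = (-0.6740, 1.5320, -0.8370)
ω' = (0.7417, -1.4184, 0.3078)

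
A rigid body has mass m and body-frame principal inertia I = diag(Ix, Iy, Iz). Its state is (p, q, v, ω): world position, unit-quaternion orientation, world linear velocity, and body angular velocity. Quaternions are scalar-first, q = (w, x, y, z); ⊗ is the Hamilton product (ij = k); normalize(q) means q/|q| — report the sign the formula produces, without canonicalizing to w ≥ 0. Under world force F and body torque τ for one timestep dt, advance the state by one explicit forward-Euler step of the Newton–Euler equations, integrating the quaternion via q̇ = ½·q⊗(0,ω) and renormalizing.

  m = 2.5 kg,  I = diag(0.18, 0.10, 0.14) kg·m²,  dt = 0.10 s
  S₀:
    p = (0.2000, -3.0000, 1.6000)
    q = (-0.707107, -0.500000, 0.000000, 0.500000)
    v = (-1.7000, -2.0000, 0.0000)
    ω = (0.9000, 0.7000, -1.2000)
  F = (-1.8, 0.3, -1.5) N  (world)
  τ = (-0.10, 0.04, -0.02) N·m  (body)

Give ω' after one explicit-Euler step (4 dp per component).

ω' = (0.8631, 0.7832, -1.1783)

gyro term ω×Iω = (-0.0336, -0.0432, -0.0504)
α = I⁻¹(τ − ω×Iω) = (-0.3689, 0.8320, 0.2171)
ω + α·dt = (0.8631, 0.7832, -1.1783)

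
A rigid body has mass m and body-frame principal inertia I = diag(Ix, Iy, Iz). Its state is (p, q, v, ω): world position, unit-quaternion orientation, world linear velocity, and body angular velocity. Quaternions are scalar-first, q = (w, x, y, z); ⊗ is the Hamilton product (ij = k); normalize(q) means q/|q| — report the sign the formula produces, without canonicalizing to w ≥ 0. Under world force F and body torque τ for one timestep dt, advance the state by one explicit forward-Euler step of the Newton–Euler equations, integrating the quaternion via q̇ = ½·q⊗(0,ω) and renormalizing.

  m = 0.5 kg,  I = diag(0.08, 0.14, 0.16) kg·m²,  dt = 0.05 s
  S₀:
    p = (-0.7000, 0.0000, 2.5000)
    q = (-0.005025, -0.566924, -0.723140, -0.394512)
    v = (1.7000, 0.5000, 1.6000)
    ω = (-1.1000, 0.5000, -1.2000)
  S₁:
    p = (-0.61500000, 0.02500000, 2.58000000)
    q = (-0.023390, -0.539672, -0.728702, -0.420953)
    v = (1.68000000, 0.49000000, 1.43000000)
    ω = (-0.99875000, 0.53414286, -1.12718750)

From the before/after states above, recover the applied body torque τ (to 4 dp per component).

rate change Δω = (0.10125000, 0.03414286, 0.07281250)
ω₀×(Iω₀) = (-0.0120, -0.1056, -0.0330)
τ = I·(Δω/dt) + ω₀×(Iω₀) = (0.1500, -0.0100, 0.2000)

τ = (0.1500, -0.0100, 0.2000)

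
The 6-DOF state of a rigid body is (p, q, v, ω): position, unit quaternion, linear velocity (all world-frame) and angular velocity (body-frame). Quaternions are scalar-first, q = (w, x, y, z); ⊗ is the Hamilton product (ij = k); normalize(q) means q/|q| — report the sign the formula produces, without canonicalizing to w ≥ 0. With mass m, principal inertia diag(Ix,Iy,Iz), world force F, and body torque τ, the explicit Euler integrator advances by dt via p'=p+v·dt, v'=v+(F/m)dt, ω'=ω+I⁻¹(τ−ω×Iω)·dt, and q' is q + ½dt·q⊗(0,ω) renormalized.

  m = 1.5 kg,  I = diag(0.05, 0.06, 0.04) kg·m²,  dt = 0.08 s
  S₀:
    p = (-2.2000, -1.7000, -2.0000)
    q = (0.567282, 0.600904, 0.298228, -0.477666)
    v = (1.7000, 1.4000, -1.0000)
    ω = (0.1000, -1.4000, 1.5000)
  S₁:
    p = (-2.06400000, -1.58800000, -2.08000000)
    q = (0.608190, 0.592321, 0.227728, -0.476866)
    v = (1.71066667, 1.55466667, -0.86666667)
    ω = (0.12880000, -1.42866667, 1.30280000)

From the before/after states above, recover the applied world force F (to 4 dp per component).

velocity change Δv = (0.01066667, 0.15466667, 0.13333333)
applied force F = (0.2000, 2.9000, 2.5000)

F = (0.2000, 2.9000, 2.5000)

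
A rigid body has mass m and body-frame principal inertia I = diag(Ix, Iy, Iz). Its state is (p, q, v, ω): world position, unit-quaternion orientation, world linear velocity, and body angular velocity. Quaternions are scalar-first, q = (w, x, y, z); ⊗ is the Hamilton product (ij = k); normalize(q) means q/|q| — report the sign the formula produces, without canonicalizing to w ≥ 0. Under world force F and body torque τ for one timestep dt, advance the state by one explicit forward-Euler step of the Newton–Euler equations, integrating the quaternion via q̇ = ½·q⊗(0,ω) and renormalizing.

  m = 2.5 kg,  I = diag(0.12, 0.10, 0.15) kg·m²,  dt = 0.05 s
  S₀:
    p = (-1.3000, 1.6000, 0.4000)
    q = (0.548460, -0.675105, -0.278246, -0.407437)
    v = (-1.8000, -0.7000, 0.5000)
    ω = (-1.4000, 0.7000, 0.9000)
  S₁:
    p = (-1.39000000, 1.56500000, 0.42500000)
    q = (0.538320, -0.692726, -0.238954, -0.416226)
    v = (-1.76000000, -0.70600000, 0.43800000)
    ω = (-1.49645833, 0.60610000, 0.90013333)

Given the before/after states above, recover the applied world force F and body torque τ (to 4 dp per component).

velocity change Δv = (0.04000000, -0.00600000, -0.06200000)
applied force F = (2.0000, -0.3000, -3.1000)
ω₁ − ω₀ = (-0.09645833, -0.09390000, 0.00013333)
I·α + gyro = (-0.2000, -0.1500, 0.0200)

F = (2.0000, -0.3000, -3.1000)
τ = (-0.2000, -0.1500, 0.0200)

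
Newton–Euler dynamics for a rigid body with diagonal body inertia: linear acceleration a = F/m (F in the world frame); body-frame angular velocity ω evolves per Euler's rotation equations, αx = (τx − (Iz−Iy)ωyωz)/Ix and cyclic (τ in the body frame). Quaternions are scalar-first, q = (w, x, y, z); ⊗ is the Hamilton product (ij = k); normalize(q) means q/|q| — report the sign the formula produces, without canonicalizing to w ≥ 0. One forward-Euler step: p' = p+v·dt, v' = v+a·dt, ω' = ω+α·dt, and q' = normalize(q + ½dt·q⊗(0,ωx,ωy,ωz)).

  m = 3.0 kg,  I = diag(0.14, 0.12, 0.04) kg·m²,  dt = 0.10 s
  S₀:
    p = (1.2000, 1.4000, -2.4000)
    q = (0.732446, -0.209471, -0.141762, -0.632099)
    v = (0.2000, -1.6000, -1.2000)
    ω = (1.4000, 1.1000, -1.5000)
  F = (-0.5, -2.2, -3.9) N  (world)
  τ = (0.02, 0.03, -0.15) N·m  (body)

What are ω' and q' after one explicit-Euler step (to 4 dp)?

ω' = (1.3200, 1.3000, -1.7980)
q' = (0.7028, -0.1120, -0.1604, -0.6840)

precession coupling ω×(Iω) = (0.1320, -0.2100, -0.0308)
α = I⁻¹(τ − ω×Iω) = (-0.8000, 2.0000, -2.9800)
ω + α·dt = (1.3200, 1.3000, -1.7980)
2q̇ = q⊗(0,ω) = (-0.4989509, 1.9333763, -0.3934545, -1.1306203)
q' = normalize(q + ½dt·q⊗(0,ω)) = (0.7028, -0.1120, -0.1604, -0.6840)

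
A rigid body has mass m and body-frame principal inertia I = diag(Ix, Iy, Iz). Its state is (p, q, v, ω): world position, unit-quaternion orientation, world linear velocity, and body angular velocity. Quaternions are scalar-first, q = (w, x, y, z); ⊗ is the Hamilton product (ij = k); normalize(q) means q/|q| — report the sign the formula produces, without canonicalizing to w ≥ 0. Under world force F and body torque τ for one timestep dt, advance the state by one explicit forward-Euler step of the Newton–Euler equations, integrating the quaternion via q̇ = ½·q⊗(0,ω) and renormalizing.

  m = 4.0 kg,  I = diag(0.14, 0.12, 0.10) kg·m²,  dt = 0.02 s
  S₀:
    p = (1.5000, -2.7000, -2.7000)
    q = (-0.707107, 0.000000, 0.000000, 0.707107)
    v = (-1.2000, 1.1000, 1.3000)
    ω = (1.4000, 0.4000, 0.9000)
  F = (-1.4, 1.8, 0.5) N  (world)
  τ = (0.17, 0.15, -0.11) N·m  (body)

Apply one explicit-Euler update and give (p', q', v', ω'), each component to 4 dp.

precession coupling ω×(Iω) = (-0.0072, 0.0504, -0.0112)
(τ − ω×Iω)/I = (1.2657, 0.8300, -0.9880)
new body rate ω' = (1.4253, 0.4166, 0.8802)
2q̇ = q⊗(0,ω) = (-0.6363963, -1.2727926, 0.7071070, -0.6363963)
q + ½dt·q⊗(0,ω), renormalized = (-0.7134, -0.0127, 0.0071, 0.7006)
a = (-0.3500, 0.4500, 0.1250)
p + v·dt = (1.4760, -2.6780, -2.6740)
new velocity v' = (-1.2070, 1.1090, 1.3025)

p' = (1.4760, -2.6780, -2.6740)
q' = (-0.7134, -0.0127, 0.0071, 0.7006)
v' = (-1.2070, 1.1090, 1.3025)
ω' = (1.4253, 0.4166, 0.8802)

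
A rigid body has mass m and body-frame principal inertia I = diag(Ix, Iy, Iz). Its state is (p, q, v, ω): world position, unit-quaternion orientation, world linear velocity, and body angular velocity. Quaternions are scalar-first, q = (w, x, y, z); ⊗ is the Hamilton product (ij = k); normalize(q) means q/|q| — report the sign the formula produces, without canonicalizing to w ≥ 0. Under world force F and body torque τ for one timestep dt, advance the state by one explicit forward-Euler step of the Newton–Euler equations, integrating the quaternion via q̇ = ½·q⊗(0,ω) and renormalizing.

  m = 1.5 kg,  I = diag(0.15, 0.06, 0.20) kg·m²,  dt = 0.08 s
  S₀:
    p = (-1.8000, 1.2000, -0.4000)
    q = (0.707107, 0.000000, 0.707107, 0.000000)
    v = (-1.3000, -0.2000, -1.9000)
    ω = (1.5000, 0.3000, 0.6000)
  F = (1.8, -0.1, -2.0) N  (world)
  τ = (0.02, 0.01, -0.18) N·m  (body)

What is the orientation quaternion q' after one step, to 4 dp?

2q̇ = q⊗(0,ω) = (-0.2121321, 1.4849247, 0.2121321, -0.6363963)
q + ½dt·q⊗(0,ω), renormalized = (0.6971, 0.0593, 0.7141, -0.0254)

q' = (0.6971, 0.0593, 0.7141, -0.0254)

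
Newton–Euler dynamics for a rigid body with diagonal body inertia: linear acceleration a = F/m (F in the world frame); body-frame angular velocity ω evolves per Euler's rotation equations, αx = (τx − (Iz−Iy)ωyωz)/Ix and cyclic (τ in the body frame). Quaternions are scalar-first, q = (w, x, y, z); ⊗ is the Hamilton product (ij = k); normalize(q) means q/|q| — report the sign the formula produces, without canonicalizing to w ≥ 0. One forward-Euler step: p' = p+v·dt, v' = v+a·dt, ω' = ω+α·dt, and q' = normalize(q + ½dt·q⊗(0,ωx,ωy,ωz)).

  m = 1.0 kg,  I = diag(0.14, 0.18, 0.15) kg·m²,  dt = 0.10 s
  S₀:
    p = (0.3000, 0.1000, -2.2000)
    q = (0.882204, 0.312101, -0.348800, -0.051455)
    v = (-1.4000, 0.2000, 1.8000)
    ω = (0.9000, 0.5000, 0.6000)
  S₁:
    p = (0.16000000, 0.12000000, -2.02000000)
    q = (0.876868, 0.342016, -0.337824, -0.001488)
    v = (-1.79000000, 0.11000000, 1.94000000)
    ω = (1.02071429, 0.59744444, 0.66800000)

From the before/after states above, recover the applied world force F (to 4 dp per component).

v₁ − v₀ = (-0.39000000, -0.09000000, 0.14000000)
m·(v₁−v₀)/dt = (-3.9000, -0.9000, 1.4000)

F = (-3.9000, -0.9000, 1.4000)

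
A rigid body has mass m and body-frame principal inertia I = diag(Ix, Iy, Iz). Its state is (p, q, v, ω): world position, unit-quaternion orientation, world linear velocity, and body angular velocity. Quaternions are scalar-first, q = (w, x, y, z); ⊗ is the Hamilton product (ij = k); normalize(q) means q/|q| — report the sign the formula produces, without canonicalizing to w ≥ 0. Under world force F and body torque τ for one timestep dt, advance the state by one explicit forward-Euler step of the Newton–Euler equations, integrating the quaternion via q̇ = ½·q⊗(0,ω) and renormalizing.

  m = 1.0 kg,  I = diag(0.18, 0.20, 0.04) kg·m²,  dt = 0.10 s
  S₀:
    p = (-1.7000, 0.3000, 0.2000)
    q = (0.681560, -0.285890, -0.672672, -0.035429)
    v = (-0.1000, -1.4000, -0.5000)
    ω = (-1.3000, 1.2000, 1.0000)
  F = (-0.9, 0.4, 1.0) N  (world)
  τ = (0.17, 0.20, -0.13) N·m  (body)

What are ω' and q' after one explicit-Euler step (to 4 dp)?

ω' = (-1.0989, 1.3910, 0.7530)
q' = (0.7015, -0.3598, -0.6120, -0.0619)

precession coupling ω×(Iω) = (-0.1920, -0.1820, -0.0312)
α = I⁻¹(τ − ω×Iω) = (2.0111, 1.9100, -2.4700)
ω' = ω + α·dt = (-1.0989, 1.3910, 0.7530)
2q̇ = q⊗(0,ω) = (0.4709784, -1.5161852, 1.1498197, -0.5359816)
q + ½dt·q⊗(0,ω), renormalized = (0.7015, -0.3598, -0.6120, -0.0619)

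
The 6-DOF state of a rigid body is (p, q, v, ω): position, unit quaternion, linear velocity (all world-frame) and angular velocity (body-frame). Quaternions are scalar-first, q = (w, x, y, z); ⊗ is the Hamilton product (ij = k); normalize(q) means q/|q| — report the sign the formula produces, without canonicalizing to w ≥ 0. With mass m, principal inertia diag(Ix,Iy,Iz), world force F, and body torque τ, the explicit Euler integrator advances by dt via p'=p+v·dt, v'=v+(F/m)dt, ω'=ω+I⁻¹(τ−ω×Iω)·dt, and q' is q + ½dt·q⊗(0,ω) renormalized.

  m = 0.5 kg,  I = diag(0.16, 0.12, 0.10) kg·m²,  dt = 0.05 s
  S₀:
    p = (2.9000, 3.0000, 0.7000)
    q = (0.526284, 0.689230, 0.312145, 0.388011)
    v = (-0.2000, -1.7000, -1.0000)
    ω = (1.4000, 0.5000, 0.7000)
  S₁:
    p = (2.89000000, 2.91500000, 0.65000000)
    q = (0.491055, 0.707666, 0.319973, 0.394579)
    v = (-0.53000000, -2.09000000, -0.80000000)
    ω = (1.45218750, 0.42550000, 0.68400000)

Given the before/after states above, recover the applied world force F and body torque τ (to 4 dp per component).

Δv = v₁−v₀ = (-0.33000000, -0.39000000, 0.20000000)
m·(v₁−v₀)/dt = (-3.3000, -3.9000, 2.0000)
rate change Δω = (0.05218750, -0.07450000, -0.01600000)
precession coupling = (-0.0070, 0.0588, -0.0280)
I·α + gyro = (0.1600, -0.1200, -0.0600)

F = (-3.3000, -3.9000, 2.0000)
τ = (0.1600, -0.1200, -0.0600)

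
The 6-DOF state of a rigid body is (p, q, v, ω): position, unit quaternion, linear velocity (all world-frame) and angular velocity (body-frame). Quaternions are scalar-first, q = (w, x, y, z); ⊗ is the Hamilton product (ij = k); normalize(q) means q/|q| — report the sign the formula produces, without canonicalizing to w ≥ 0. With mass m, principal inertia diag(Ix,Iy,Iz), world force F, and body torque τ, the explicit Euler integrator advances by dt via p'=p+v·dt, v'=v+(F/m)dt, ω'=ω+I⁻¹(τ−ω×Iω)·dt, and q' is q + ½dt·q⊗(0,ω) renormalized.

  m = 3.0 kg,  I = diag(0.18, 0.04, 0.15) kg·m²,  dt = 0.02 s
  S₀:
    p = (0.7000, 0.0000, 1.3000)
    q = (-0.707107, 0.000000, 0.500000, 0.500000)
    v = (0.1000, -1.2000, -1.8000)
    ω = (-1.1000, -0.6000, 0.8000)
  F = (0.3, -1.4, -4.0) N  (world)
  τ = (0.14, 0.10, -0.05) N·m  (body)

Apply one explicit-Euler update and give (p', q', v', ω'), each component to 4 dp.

p' = (0.7020, -0.0240, 1.2640)
q' = (-0.7080, 0.0148, 0.4987, 0.4998)
v' = (0.1020, -1.2093, -1.8267)
ω' = (-1.0786, -0.5368, 0.8057)

gyro term ω×Iω = (-0.0528, -0.0264, -0.0924)
α = I⁻¹(τ − ω×Iω) = (1.0711, 3.1600, 0.2827)
ω + α·dt = (-1.0786, -0.5368, 0.8057)
q⊗(0,ω) = (-0.1000000, 1.4778177, -0.1257358, -0.0156856)
updated quaternion q' = (-0.7080, 0.0148, 0.4987, 0.4998)
a = F/m = (0.1000, -0.4667, -1.3333)
p' = p + v·dt = (0.7020, -0.0240, 1.2640)
new velocity v' = (0.1020, -1.2093, -1.8267)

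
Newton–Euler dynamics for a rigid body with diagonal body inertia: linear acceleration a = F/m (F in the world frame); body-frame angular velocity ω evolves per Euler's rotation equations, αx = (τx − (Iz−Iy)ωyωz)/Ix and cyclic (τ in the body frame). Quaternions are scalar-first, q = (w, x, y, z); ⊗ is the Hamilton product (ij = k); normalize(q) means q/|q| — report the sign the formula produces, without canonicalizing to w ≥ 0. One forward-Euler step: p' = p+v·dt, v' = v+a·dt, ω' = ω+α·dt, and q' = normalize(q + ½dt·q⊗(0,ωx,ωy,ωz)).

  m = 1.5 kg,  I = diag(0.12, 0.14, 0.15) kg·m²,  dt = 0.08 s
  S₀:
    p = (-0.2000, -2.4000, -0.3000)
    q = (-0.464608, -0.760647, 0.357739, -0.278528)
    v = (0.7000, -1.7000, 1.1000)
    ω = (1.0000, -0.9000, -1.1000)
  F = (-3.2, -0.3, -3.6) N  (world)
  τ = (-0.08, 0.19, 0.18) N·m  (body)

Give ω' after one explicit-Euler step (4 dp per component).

angular accel α = (-0.7492, 1.1214, 1.3200)
new body rate ω' = (0.9401, -0.8103, -0.9944)

ω' = (0.9401, -0.8103, -0.9944)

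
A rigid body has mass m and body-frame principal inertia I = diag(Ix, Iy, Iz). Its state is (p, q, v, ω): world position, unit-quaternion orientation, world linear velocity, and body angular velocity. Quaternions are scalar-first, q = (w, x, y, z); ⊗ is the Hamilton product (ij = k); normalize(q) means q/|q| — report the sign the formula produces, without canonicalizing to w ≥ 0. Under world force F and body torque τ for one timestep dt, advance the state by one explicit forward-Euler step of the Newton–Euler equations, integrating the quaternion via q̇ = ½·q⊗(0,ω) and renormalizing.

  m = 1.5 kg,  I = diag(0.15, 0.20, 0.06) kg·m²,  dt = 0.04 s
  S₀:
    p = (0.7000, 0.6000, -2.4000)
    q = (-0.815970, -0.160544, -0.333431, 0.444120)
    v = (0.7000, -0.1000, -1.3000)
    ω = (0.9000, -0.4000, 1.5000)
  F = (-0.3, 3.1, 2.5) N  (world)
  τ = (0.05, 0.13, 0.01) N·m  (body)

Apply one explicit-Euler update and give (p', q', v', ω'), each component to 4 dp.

gyro term ω×Iω = (0.0840, 0.1215, -0.0180)
angular accel α = (-0.2267, 0.0425, 0.4667)
new body rate ω' = (0.8909, -0.3983, 1.5187)
2q̇ = q⊗(0,ω) = (-0.6550628, -1.0568715, 0.9669120, -0.8596495)
q' = normalize(q + ½dt·q⊗(0,ω)) = (-0.8285, -0.1816, -0.3139, 0.4267)
a = F/m = (-0.2000, 2.0667, 1.6667)
p' = p + v·dt = (0.7280, 0.5960, -2.4520)
new velocity v' = (0.6920, -0.0173, -1.2333)

p' = (0.7280, 0.5960, -2.4520)
q' = (-0.8285, -0.1816, -0.3139, 0.4267)
v' = (0.6920, -0.0173, -1.2333)
ω' = (0.8909, -0.3983, 1.5187)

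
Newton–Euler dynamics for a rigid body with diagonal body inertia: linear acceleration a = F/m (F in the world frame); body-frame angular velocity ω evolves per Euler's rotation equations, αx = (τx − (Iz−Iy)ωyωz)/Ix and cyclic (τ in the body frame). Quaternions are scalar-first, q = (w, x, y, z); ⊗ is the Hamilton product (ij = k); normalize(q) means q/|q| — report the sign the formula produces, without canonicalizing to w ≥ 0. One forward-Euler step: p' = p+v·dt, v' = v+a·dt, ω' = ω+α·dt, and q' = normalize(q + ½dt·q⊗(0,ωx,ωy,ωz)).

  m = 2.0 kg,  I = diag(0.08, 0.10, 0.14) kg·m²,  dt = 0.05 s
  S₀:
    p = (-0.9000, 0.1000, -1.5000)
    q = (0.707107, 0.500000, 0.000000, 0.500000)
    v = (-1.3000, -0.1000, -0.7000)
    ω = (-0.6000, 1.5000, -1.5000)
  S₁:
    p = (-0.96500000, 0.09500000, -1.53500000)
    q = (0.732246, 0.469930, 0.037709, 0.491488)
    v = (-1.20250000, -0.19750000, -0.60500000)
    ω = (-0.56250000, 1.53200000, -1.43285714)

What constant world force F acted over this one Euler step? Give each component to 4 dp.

F = (3.9000, -3.9000, 3.8000)

v₁ − v₀ = (0.09750000, -0.09750000, 0.09500000)
m·(v₁−v₀)/dt = (3.9000, -3.9000, 3.8000)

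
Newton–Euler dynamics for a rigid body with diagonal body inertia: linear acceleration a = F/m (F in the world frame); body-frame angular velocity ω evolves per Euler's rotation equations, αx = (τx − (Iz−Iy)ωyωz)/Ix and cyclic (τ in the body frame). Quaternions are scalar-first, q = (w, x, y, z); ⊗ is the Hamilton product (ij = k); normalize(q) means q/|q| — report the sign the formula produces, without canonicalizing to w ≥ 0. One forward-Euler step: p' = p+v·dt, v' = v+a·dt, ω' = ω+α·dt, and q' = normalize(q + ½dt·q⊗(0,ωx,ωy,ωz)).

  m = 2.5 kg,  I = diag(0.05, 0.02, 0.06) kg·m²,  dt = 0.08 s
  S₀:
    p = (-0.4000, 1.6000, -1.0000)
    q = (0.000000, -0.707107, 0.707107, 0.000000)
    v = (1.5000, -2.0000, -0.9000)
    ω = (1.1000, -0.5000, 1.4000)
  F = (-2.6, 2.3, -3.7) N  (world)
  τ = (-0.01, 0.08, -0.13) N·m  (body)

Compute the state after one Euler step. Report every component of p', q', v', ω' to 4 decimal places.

p' = p + v·dt = (-0.2800, 1.4400, -1.0720)
v' = v + a·dt = (1.4168, -1.9264, -1.0184)
ω×(Iω) gyroscopic = (-0.0280, -0.0154, 0.0165)
α = I⁻¹(τ − ω×Iω) = (0.3600, 4.7700, -2.4417)
new body rate ω' = (1.1288, -0.1184, 1.2047)
q⊗(0,ω) = (1.1313712, 0.9899498, 0.9899498, -0.4242642)
updated quaternion q' = (0.0451, -0.6657, 0.7447, -0.0169)

p' = (-0.2800, 1.4400, -1.0720)
q' = (0.0451, -0.6657, 0.7447, -0.0169)
v' = (1.4168, -1.9264, -1.0184)
ω' = (1.1288, -0.1184, 1.2047)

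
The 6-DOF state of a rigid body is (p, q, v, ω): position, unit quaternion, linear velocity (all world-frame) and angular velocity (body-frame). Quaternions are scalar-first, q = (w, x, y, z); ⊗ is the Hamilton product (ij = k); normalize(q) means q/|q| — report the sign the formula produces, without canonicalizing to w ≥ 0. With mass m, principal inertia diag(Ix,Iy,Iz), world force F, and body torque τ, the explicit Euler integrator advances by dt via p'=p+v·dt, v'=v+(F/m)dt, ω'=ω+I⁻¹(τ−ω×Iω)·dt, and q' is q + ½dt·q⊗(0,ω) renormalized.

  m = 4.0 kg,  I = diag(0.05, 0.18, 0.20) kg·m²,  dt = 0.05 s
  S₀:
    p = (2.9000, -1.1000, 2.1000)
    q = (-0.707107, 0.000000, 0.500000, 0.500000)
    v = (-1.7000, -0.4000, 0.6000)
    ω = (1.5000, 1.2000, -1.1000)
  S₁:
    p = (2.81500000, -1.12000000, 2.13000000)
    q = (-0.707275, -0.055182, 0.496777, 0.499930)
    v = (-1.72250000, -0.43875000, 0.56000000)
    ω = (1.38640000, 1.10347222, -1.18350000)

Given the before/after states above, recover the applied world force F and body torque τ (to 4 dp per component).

ω₁ − ω₀ = (-0.11360000, -0.09652778, -0.08350000)
ω₀×(Iω₀) = (-0.0264, 0.2475, 0.2340)
applied torque τ = (-0.1400, -0.1000, -0.1000)
v₁ − v₀ = (-0.02250000, -0.03875000, -0.04000000)
F = m·Δv/dt = (-1.8000, -3.1000, -3.2000)

F = (-1.8000, -3.1000, -3.2000)
τ = (-0.1400, -0.1000, -0.1000)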